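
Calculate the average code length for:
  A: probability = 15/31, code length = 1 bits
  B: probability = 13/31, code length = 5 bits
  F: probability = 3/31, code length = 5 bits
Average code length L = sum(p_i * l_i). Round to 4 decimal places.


Weighted contributions p_i * l_i:
  A: (15/31) * 1 = 15/31
  B: (13/31) * 5 = 65/31
  F: (3/31) * 5 = 15/31
Sum = (15 + 65 + 15)/31 = 95/31

L = 95/31 = 3.0645 bits/symbol


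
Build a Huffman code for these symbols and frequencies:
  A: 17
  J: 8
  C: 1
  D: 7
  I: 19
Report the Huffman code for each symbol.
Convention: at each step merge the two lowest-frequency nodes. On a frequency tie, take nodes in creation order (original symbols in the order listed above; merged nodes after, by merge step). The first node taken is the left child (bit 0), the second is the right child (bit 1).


Huffman tree construction:
Step 1: Merge C(1) + D(7) = 8
Step 2: Merge J(8) + (C+D)(8) = 16
Step 3: Merge (J+(C+D))(16) + A(17) = 33
Step 4: Merge I(19) + ((J+(C+D))+A)(33) = 52
Read each symbol's code off the tree from the root (left child = 0, right child = 1).

Codes:
  A: 11 (length 2)
  J: 100 (length 3)
  C: 1010 (length 4)
  D: 1011 (length 4)
  I: 0 (length 1)
Average code length: 109/52 = 2.0962 bits/symbol


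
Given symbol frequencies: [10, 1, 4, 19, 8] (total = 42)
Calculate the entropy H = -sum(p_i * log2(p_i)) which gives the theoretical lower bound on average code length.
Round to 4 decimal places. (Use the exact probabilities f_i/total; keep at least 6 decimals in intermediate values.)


Per-symbol terms -p_i * log2(p_i) with p_i = f_i/42:
  p = 10/42 = 0.238095: log2(p) = -2.070389, -p*log2(p) = 0.492950
  p = 1/42 = 0.023810: log2(p) = -5.392317, -p*log2(p) = 0.128389
  p = 4/42 = 0.095238: log2(p) = -3.392317, -p*log2(p) = 0.323078
  p = 19/42 = 0.452381: log2(p) = -1.144390, -p*log2(p) = 0.517700
  p = 8/42 = 0.190476: log2(p) = -2.392317, -p*log2(p) = 0.455680
H = 0.492950 + 0.128389 + 0.323078 + 0.517700 + 0.455680 = 1.917797

H = 1.9178 bits/symbol


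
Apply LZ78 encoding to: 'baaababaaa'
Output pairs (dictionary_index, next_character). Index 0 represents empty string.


LZ78 encoding steps:
Dictionary: {0: ''}
Step 1: w='' (idx 0), next='b' -> output (0, 'b'), add 'b' as idx 1
Step 2: w='' (idx 0), next='a' -> output (0, 'a'), add 'a' as idx 2
Step 3: w='a' (idx 2), next='a' -> output (2, 'a'), add 'aa' as idx 3
Step 4: w='b' (idx 1), next='a' -> output (1, 'a'), add 'ba' as idx 4
Step 5: w='ba' (idx 4), next='a' -> output (4, 'a'), add 'baa' as idx 5
Step 6: w='a' (idx 2), end of input -> output (2, '')


Encoded: [(0, 'b'), (0, 'a'), (2, 'a'), (1, 'a'), (4, 'a'), (2, '')]


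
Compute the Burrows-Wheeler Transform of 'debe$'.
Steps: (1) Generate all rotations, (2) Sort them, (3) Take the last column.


Rotations (sorted):
  0: $debe -> last char: e
  1: be$de -> last char: e
  2: debe$ -> last char: $
  3: e$deb -> last char: b
  4: ebe$d -> last char: d


BWT = ee$bd


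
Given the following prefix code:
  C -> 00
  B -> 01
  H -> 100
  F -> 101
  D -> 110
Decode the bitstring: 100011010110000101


Decoding step by step:
Bits 100 -> H
Bits 01 -> B
Bits 101 -> F
Bits 01 -> B
Bits 100 -> H
Bits 00 -> C
Bits 101 -> F


Decoded message: HBFBHCF


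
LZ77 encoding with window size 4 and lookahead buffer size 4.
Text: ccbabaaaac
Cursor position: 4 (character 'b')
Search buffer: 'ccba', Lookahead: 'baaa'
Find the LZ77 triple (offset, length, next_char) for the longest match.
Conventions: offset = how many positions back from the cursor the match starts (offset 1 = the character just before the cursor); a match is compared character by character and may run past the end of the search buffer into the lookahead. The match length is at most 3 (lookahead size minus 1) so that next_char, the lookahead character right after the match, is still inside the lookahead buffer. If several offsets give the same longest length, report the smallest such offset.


Try each offset into the search buffer:
  offset=1 (pos 3, char 'a'): match length 0
  offset=2 (pos 2, char 'b'): match length 2
  offset=3 (pos 1, char 'c'): match length 0
  offset=4 (pos 0, char 'c'): match length 0
Longest match has length 2 at offset 2.
next_char = character at position 4 + 2 = 6 -> 'a'

Best match: offset=2, length=2 (matching 'ba' starting at position 2)
LZ77 triple: (2, 2, 'a')


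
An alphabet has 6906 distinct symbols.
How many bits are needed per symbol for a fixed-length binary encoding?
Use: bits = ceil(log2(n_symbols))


log2(6906) = 12.7536
Bracket: 2^12 = 4096 < 6906 <= 2^13 = 8192
So ceil(log2(6906)) = 13

bits = ceil(log2(6906)) = ceil(12.7536) = 13 bits


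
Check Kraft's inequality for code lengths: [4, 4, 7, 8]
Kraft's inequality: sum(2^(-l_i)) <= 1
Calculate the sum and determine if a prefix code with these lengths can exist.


Sum = 2^(-4) + 2^(-4) + 2^(-7) + 2^(-8)
    = 0.0625 + 0.0625 + 0.0078125 + 0.00390625
    = 35/256 = 0.13671875
Since 0.13671875 <= 1, Kraft's inequality IS satisfied.
A prefix code with these lengths CAN exist.

Kraft sum = 0.13671875. Satisfied.


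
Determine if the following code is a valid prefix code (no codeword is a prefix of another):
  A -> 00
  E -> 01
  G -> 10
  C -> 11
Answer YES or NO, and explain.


Checking each pair (does one codeword prefix another?):
  A='00' vs E='01': no prefix
  A='00' vs G='10': no prefix
  A='00' vs C='11': no prefix
  E='01' vs A='00': no prefix
  E='01' vs G='10': no prefix
  E='01' vs C='11': no prefix
  G='10' vs A='00': no prefix
  G='10' vs E='01': no prefix
  G='10' vs C='11': no prefix
  C='11' vs A='00': no prefix
  C='11' vs E='01': no prefix
  C='11' vs G='10': no prefix
No violation found over all pairs.

YES -- this is a valid prefix code. No codeword is a prefix of any other codeword.


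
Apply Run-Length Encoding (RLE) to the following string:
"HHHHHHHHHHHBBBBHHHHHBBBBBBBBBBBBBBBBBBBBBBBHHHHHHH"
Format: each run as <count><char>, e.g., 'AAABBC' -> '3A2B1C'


Scanning runs left to right:
  i=0: run of 'H' x 11 -> '11H'
  i=11: run of 'B' x 4 -> '4B'
  i=15: run of 'H' x 5 -> '5H'
  i=20: run of 'B' x 23 -> '23B'
  i=43: run of 'H' x 7 -> '7H'

RLE = 11H4B5H23B7H


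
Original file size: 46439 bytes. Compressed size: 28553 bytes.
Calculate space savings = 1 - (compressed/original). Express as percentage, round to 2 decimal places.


ratio = compressed/original = 28553/46439 = 0.61485
savings = 1 - ratio = 1 - 0.61485 = 0.38515
as a percentage: 0.38515 * 100 = 38.52%

Space savings = 1 - 28553/46439 = 38.52%


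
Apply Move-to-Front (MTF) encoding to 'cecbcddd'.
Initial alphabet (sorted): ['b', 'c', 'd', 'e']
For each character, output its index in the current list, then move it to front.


MTF encoding:
'c': index 1 in ['b', 'c', 'd', 'e'] -> ['c', 'b', 'd', 'e']
'e': index 3 in ['c', 'b', 'd', 'e'] -> ['e', 'c', 'b', 'd']
'c': index 1 in ['e', 'c', 'b', 'd'] -> ['c', 'e', 'b', 'd']
'b': index 2 in ['c', 'e', 'b', 'd'] -> ['b', 'c', 'e', 'd']
'c': index 1 in ['b', 'c', 'e', 'd'] -> ['c', 'b', 'e', 'd']
'd': index 3 in ['c', 'b', 'e', 'd'] -> ['d', 'c', 'b', 'e']
'd': index 0 in ['d', 'c', 'b', 'e'] -> ['d', 'c', 'b', 'e']
'd': index 0 in ['d', 'c', 'b', 'e'] -> ['d', 'c', 'b', 'e']


Output: [1, 3, 1, 2, 1, 3, 0, 0]


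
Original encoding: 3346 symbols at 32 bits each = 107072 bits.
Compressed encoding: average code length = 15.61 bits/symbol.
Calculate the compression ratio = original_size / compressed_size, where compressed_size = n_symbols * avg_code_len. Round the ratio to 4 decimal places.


original_size = n_symbols * orig_bits = 3346 * 32 = 107072 bits
compressed_size = n_symbols * avg_code_len = 3346 * 15.61 = 52231.06 bits
ratio = original_size / compressed_size = 107072 / 52231.06 = 2.05

Compression ratio = 2.05


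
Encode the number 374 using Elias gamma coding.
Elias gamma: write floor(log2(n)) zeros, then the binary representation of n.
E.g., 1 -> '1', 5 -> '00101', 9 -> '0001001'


num_bits = floor(log2(374)) + 1 = 9
leading_zeros = num_bits - 1 = 8
binary(374) = 101110110

Elias gamma(374) = '00000000' + '101110110' = 00000000101110110 (17 bits)


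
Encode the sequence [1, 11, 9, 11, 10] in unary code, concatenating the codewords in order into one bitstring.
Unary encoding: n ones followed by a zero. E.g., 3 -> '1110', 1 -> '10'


Encode each number as n ones followed by a terminating 0:
  1 -> 10 (2 bits)
  11 -> 111111111110 (12 bits)
  9 -> 1111111110 (10 bits)
  11 -> 111111111110 (12 bits)
  10 -> 11111111110 (11 bits)
Total length = 2 + 12 + 10 + 12 + 11 = 47 bits.

Unary([1, 11, 9, 11, 10]) = 10111111111110111111111011111111111011111111110 (47 bits)


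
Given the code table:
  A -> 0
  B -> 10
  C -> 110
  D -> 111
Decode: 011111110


Decoding:
0 -> A
111 -> D
111 -> D
10 -> B


Result: ADDB


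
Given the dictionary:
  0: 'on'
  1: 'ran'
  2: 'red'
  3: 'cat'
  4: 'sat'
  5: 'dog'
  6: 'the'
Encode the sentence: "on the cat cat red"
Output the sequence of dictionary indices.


Look up each word in the dictionary:
  'on' -> 0
  'the' -> 6
  'cat' -> 3
  'cat' -> 3
  'red' -> 2

Encoded: [0, 6, 3, 3, 2]


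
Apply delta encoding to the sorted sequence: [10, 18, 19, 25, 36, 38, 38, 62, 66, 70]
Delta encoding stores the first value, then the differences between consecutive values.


First value: 10
Deltas:
  18 - 10 = 8
  19 - 18 = 1
  25 - 19 = 6
  36 - 25 = 11
  38 - 36 = 2
  38 - 38 = 0
  62 - 38 = 24
  66 - 62 = 4
  70 - 66 = 4


Delta encoded: [10, 8, 1, 6, 11, 2, 0, 24, 4, 4]


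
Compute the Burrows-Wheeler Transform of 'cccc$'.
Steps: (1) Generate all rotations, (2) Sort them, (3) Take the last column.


Rotations (sorted):
  0: $cccc -> last char: c
  1: c$ccc -> last char: c
  2: cc$cc -> last char: c
  3: ccc$c -> last char: c
  4: cccc$ -> last char: $


BWT = cccc$


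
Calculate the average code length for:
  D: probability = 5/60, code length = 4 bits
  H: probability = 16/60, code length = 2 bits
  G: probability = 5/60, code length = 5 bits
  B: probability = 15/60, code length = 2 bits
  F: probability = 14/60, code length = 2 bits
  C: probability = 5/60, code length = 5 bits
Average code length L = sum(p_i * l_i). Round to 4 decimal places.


Weighted contributions p_i * l_i:
  D: (5/60) * 4 = 20/60
  H: (16/60) * 2 = 32/60
  G: (5/60) * 5 = 25/60
  B: (15/60) * 2 = 30/60
  F: (14/60) * 2 = 28/60
  C: (5/60) * 5 = 25/60
Sum = (20 + 32 + 25 + 30 + 28 + 25)/60 = 160/60

L = 160/60 = 2.6667 bits/symbol


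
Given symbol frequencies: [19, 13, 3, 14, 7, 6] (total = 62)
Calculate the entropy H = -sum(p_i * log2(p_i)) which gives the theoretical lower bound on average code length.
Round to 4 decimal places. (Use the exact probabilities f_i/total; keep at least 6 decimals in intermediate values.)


Per-symbol terms -p_i * log2(p_i) with p_i = f_i/62:
  p = 19/62 = 0.306452: log2(p) = -1.706269, -p*log2(p) = 0.522889
  p = 13/62 = 0.209677: log2(p) = -2.253757, -p*log2(p) = 0.472562
  p = 3/62 = 0.048387: log2(p) = -4.369234, -p*log2(p) = 0.211415
  p = 14/62 = 0.225806: log2(p) = -2.146841, -p*log2(p) = 0.484771
  p = 7/62 = 0.112903: log2(p) = -3.146841, -p*log2(p) = 0.355289
  p = 6/62 = 0.096774: log2(p) = -3.369234, -p*log2(p) = 0.326055
H = 0.522889 + 0.472562 + 0.211415 + 0.484771 + 0.355289 + 0.326055 = 2.372981

H = 2.373 bits/symbol


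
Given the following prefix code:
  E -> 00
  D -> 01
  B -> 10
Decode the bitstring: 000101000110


Decoding step by step:
Bits 00 -> E
Bits 01 -> D
Bits 01 -> D
Bits 00 -> E
Bits 01 -> D
Bits 10 -> B


Decoded message: EDDEDB


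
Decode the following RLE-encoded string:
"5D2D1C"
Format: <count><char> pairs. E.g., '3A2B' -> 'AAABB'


Expanding each <count><char> pair:
  5D -> 'DDDDD'
  2D -> 'DD'
  1C -> 'C'

Decoded = DDDDDDDC


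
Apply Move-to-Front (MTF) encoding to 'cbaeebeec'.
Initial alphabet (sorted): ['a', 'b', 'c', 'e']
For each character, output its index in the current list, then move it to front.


MTF encoding:
'c': index 2 in ['a', 'b', 'c', 'e'] -> ['c', 'a', 'b', 'e']
'b': index 2 in ['c', 'a', 'b', 'e'] -> ['b', 'c', 'a', 'e']
'a': index 2 in ['b', 'c', 'a', 'e'] -> ['a', 'b', 'c', 'e']
'e': index 3 in ['a', 'b', 'c', 'e'] -> ['e', 'a', 'b', 'c']
'e': index 0 in ['e', 'a', 'b', 'c'] -> ['e', 'a', 'b', 'c']
'b': index 2 in ['e', 'a', 'b', 'c'] -> ['b', 'e', 'a', 'c']
'e': index 1 in ['b', 'e', 'a', 'c'] -> ['e', 'b', 'a', 'c']
'e': index 0 in ['e', 'b', 'a', 'c'] -> ['e', 'b', 'a', 'c']
'c': index 3 in ['e', 'b', 'a', 'c'] -> ['c', 'e', 'b', 'a']


Output: [2, 2, 2, 3, 0, 2, 1, 0, 3]


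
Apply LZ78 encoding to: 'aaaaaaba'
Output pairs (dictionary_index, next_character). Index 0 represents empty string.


LZ78 encoding steps:
Dictionary: {0: ''}
Step 1: w='' (idx 0), next='a' -> output (0, 'a'), add 'a' as idx 1
Step 2: w='a' (idx 1), next='a' -> output (1, 'a'), add 'aa' as idx 2
Step 3: w='aa' (idx 2), next='a' -> output (2, 'a'), add 'aaa' as idx 3
Step 4: w='' (idx 0), next='b' -> output (0, 'b'), add 'b' as idx 4
Step 5: w='a' (idx 1), end of input -> output (1, '')


Encoded: [(0, 'a'), (1, 'a'), (2, 'a'), (0, 'b'), (1, '')]


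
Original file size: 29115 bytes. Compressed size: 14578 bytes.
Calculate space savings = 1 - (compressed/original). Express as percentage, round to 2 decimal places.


ratio = compressed/original = 14578/29115 = 0.500704
savings = 1 - ratio = 1 - 0.500704 = 0.499296
as a percentage: 0.499296 * 100 = 49.93%

Space savings = 1 - 14578/29115 = 49.93%


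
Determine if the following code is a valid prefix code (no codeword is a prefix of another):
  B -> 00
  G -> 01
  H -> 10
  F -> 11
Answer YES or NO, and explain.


Checking each pair (does one codeword prefix another?):
  B='00' vs G='01': no prefix
  B='00' vs H='10': no prefix
  B='00' vs F='11': no prefix
  G='01' vs B='00': no prefix
  G='01' vs H='10': no prefix
  G='01' vs F='11': no prefix
  H='10' vs B='00': no prefix
  H='10' vs G='01': no prefix
  H='10' vs F='11': no prefix
  F='11' vs B='00': no prefix
  F='11' vs G='01': no prefix
  F='11' vs H='10': no prefix
No violation found over all pairs.

YES -- this is a valid prefix code. No codeword is a prefix of any other codeword.


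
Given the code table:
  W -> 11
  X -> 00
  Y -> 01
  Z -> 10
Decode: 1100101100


Decoding:
11 -> W
00 -> X
10 -> Z
11 -> W
00 -> X


Result: WXZWX


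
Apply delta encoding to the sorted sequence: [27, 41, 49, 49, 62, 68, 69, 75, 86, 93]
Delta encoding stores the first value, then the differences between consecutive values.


First value: 27
Deltas:
  41 - 27 = 14
  49 - 41 = 8
  49 - 49 = 0
  62 - 49 = 13
  68 - 62 = 6
  69 - 68 = 1
  75 - 69 = 6
  86 - 75 = 11
  93 - 86 = 7


Delta encoded: [27, 14, 8, 0, 13, 6, 1, 6, 11, 7]


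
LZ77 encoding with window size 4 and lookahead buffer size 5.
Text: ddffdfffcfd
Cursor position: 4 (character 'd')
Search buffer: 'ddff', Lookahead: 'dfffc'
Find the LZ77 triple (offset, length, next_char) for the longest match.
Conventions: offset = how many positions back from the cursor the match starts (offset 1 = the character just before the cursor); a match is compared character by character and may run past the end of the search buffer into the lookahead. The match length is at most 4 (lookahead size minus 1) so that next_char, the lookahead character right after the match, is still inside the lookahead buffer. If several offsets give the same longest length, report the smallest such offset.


Try each offset into the search buffer:
  offset=1 (pos 3, char 'f'): match length 0
  offset=2 (pos 2, char 'f'): match length 0
  offset=3 (pos 1, char 'd'): match length 3
  offset=4 (pos 0, char 'd'): match length 1
Longest match has length 3 at offset 3.
next_char = character at position 4 + 3 = 7 -> 'f'

Best match: offset=3, length=3 (matching 'dff' starting at position 1)
LZ77 triple: (3, 3, 'f')


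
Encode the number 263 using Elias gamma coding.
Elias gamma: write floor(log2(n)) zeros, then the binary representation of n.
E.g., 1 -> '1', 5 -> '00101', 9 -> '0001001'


num_bits = floor(log2(263)) + 1 = 9
leading_zeros = num_bits - 1 = 8
binary(263) = 100000111

Elias gamma(263) = '00000000' + '100000111' = 00000000100000111 (17 bits)


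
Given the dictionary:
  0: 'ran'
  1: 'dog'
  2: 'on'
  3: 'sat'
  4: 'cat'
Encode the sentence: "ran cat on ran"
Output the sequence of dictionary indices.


Look up each word in the dictionary:
  'ran' -> 0
  'cat' -> 4
  'on' -> 2
  'ran' -> 0

Encoded: [0, 4, 2, 0]


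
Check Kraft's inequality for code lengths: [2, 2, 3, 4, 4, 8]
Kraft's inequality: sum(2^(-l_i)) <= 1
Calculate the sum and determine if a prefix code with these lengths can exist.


Sum = 2^(-2) + 2^(-2) + 2^(-3) + 2^(-4) + 2^(-4) + 2^(-8)
    = 0.25 + 0.25 + 0.125 + 0.0625 + 0.0625 + 0.00390625
    = 193/256 = 0.75390625
Since 0.75390625 <= 1, Kraft's inequality IS satisfied.
A prefix code with these lengths CAN exist.

Kraft sum = 0.75390625. Satisfied.


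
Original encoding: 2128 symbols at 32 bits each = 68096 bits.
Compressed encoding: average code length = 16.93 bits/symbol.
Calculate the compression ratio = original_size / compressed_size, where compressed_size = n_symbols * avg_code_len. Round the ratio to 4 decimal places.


original_size = n_symbols * orig_bits = 2128 * 32 = 68096 bits
compressed_size = n_symbols * avg_code_len = 2128 * 16.93 = 36027.04 bits
ratio = original_size / compressed_size = 68096 / 36027.04 = 1.8901

Compression ratio = 1.8901


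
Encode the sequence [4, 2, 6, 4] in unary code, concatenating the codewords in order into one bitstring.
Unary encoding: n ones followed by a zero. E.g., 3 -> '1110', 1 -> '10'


Encode each number as n ones followed by a terminating 0:
  4 -> 11110 (5 bits)
  2 -> 110 (3 bits)
  6 -> 1111110 (7 bits)
  4 -> 11110 (5 bits)
Total length = 5 + 3 + 7 + 5 = 20 bits.

Unary([4, 2, 6, 4]) = 11110110111111011110 (20 bits)


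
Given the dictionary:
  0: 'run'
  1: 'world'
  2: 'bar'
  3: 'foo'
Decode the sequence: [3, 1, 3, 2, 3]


Look up each index in the dictionary:
  3 -> 'foo'
  1 -> 'world'
  3 -> 'foo'
  2 -> 'bar'
  3 -> 'foo'

Decoded: "foo world foo bar foo"


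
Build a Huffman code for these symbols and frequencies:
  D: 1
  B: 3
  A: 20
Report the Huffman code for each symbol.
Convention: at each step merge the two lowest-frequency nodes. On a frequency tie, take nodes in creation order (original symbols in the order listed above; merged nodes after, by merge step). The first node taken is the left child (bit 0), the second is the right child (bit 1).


Huffman tree construction:
Step 1: Merge D(1) + B(3) = 4
Step 2: Merge (D+B)(4) + A(20) = 24
Read each symbol's code off the tree from the root (left child = 0, right child = 1).

Codes:
  D: 00 (length 2)
  B: 01 (length 2)
  A: 1 (length 1)
Average code length: 28/24 = 1.1667 bits/symbol


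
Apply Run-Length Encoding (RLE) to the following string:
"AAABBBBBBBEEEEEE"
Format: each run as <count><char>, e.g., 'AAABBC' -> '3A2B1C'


Scanning runs left to right:
  i=0: run of 'A' x 3 -> '3A'
  i=3: run of 'B' x 7 -> '7B'
  i=10: run of 'E' x 6 -> '6E'

RLE = 3A7B6E


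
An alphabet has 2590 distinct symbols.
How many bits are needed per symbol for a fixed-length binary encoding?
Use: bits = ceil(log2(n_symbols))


log2(2590) = 11.3387
Bracket: 2^11 = 2048 < 2590 <= 2^12 = 4096
So ceil(log2(2590)) = 12

bits = ceil(log2(2590)) = ceil(11.3387) = 12 bits


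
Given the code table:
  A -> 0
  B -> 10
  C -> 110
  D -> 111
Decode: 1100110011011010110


Decoding:
110 -> C
0 -> A
110 -> C
0 -> A
110 -> C
110 -> C
10 -> B
110 -> C


Result: CACACCBC


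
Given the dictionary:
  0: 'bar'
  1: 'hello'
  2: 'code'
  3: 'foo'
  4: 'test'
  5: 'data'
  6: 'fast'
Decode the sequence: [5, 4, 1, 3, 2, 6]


Look up each index in the dictionary:
  5 -> 'data'
  4 -> 'test'
  1 -> 'hello'
  3 -> 'foo'
  2 -> 'code'
  6 -> 'fast'

Decoded: "data test hello foo code fast"


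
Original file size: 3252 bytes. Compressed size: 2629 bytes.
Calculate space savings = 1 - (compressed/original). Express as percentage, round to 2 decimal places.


ratio = compressed/original = 2629/3252 = 0.808426
savings = 1 - ratio = 1 - 0.808426 = 0.191574
as a percentage: 0.191574 * 100 = 19.16%

Space savings = 1 - 2629/3252 = 19.16%


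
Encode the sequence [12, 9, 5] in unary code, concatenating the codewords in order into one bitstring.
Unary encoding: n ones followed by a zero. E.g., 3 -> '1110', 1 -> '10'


Encode each number as n ones followed by a terminating 0:
  12 -> 1111111111110 (13 bits)
  9 -> 1111111110 (10 bits)
  5 -> 111110 (6 bits)
Total length = 13 + 10 + 6 = 29 bits.

Unary([12, 9, 5]) = 11111111111101111111110111110 (29 bits)


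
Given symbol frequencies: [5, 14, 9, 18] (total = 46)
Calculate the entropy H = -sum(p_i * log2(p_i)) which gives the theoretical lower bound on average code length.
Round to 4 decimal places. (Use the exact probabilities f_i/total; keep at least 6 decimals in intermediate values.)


Per-symbol terms -p_i * log2(p_i) with p_i = f_i/46:
  p = 5/46 = 0.108696: log2(p) = -3.201634, -p*log2(p) = 0.348004
  p = 14/46 = 0.304348: log2(p) = -1.716207, -p*log2(p) = 0.522324
  p = 9/46 = 0.195652: log2(p) = -2.353637, -p*log2(p) = 0.460494
  p = 18/46 = 0.391304: log2(p) = -1.353637, -p*log2(p) = 0.529684
H = 0.348004 + 0.522324 + 0.460494 + 0.529684 = 1.860506

H = 1.8605 bits/symbol


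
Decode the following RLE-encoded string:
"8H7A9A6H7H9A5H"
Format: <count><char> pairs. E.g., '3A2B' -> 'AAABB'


Expanding each <count><char> pair:
  8H -> 'HHHHHHHH'
  7A -> 'AAAAAAA'
  9A -> 'AAAAAAAAA'
  6H -> 'HHHHHH'
  7H -> 'HHHHHHH'
  9A -> 'AAAAAAAAA'
  5H -> 'HHHHH'

Decoded = HHHHHHHHAAAAAAAAAAAAAAAAHHHHHHHHHHHHHAAAAAAAAAHHHHH


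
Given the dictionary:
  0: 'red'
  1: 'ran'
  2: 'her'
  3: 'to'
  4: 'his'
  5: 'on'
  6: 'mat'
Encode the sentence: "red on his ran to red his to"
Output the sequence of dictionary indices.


Look up each word in the dictionary:
  'red' -> 0
  'on' -> 5
  'his' -> 4
  'ran' -> 1
  'to' -> 3
  'red' -> 0
  'his' -> 4
  'to' -> 3

Encoded: [0, 5, 4, 1, 3, 0, 4, 3]


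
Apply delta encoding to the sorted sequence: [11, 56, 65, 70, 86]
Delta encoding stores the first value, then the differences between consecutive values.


First value: 11
Deltas:
  56 - 11 = 45
  65 - 56 = 9
  70 - 65 = 5
  86 - 70 = 16


Delta encoded: [11, 45, 9, 5, 16]


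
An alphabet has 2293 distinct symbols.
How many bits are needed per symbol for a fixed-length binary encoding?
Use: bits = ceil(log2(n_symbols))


log2(2293) = 11.163
Bracket: 2^11 = 2048 < 2293 <= 2^12 = 4096
So ceil(log2(2293)) = 12

bits = ceil(log2(2293)) = ceil(11.163) = 12 bits


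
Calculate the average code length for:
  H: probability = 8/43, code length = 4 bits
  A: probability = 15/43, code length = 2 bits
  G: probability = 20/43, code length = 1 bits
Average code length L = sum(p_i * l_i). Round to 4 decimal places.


Weighted contributions p_i * l_i:
  H: (8/43) * 4 = 32/43
  A: (15/43) * 2 = 30/43
  G: (20/43) * 1 = 20/43
Sum = (32 + 30 + 20)/43 = 82/43

L = 82/43 = 1.9070 bits/symbol


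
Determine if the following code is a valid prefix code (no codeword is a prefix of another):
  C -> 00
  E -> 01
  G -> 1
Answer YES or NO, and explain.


Checking each pair (does one codeword prefix another?):
  C='00' vs E='01': no prefix
  C='00' vs G='1': no prefix
  E='01' vs C='00': no prefix
  E='01' vs G='1': no prefix
  G='1' vs C='00': no prefix
  G='1' vs E='01': no prefix
No violation found over all pairs.

YES -- this is a valid prefix code. No codeword is a prefix of any other codeword.


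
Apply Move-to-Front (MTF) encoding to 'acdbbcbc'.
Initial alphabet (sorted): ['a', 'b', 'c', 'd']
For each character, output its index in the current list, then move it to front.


MTF encoding:
'a': index 0 in ['a', 'b', 'c', 'd'] -> ['a', 'b', 'c', 'd']
'c': index 2 in ['a', 'b', 'c', 'd'] -> ['c', 'a', 'b', 'd']
'd': index 3 in ['c', 'a', 'b', 'd'] -> ['d', 'c', 'a', 'b']
'b': index 3 in ['d', 'c', 'a', 'b'] -> ['b', 'd', 'c', 'a']
'b': index 0 in ['b', 'd', 'c', 'a'] -> ['b', 'd', 'c', 'a']
'c': index 2 in ['b', 'd', 'c', 'a'] -> ['c', 'b', 'd', 'a']
'b': index 1 in ['c', 'b', 'd', 'a'] -> ['b', 'c', 'd', 'a']
'c': index 1 in ['b', 'c', 'd', 'a'] -> ['c', 'b', 'd', 'a']


Output: [0, 2, 3, 3, 0, 2, 1, 1]


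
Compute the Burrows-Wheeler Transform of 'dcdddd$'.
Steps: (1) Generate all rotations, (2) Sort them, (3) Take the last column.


Rotations (sorted):
  0: $dcdddd -> last char: d
  1: cdddd$d -> last char: d
  2: d$dcddd -> last char: d
  3: dcdddd$ -> last char: $
  4: dd$dcdd -> last char: d
  5: ddd$dcd -> last char: d
  6: dddd$dc -> last char: c


BWT = ddd$ddc


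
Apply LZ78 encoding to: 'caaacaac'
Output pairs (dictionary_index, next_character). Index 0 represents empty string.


LZ78 encoding steps:
Dictionary: {0: ''}
Step 1: w='' (idx 0), next='c' -> output (0, 'c'), add 'c' as idx 1
Step 2: w='' (idx 0), next='a' -> output (0, 'a'), add 'a' as idx 2
Step 3: w='a' (idx 2), next='a' -> output (2, 'a'), add 'aa' as idx 3
Step 4: w='c' (idx 1), next='a' -> output (1, 'a'), add 'ca' as idx 4
Step 5: w='a' (idx 2), next='c' -> output (2, 'c'), add 'ac' as idx 5


Encoded: [(0, 'c'), (0, 'a'), (2, 'a'), (1, 'a'), (2, 'c')]


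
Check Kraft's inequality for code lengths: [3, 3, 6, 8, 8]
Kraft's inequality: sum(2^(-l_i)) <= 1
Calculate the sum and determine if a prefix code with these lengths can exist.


Sum = 2^(-3) + 2^(-3) + 2^(-6) + 2^(-8) + 2^(-8)
    = 0.125 + 0.125 + 0.015625 + 0.00390625 + 0.00390625
    = 70/256 = 0.2734375
Since 0.2734375 <= 1, Kraft's inequality IS satisfied.
A prefix code with these lengths CAN exist.

Kraft sum = 0.2734375. Satisfied.


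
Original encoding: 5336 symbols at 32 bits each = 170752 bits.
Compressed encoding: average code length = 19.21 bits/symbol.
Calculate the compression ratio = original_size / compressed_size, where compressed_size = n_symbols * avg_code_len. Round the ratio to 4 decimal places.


original_size = n_symbols * orig_bits = 5336 * 32 = 170752 bits
compressed_size = n_symbols * avg_code_len = 5336 * 19.21 = 102504.56 bits
ratio = original_size / compressed_size = 170752 / 102504.56 = 1.6658

Compression ratio = 1.6658


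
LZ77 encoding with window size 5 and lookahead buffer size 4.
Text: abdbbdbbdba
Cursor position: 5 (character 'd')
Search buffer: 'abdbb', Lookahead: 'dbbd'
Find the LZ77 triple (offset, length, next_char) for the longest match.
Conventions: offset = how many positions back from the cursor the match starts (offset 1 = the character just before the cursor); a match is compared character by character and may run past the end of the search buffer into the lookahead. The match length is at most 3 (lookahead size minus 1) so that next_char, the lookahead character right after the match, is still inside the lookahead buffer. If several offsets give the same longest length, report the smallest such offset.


Try each offset into the search buffer:
  offset=1 (pos 4, char 'b'): match length 0
  offset=2 (pos 3, char 'b'): match length 0
  offset=3 (pos 2, char 'd'): match length 3
  offset=4 (pos 1, char 'b'): match length 0
  offset=5 (pos 0, char 'a'): match length 0
Longest match has length 3 at offset 3.
next_char = character at position 5 + 3 = 8 -> 'd'

Best match: offset=3, length=3 (matching 'dbb' starting at position 2)
LZ77 triple: (3, 3, 'd')


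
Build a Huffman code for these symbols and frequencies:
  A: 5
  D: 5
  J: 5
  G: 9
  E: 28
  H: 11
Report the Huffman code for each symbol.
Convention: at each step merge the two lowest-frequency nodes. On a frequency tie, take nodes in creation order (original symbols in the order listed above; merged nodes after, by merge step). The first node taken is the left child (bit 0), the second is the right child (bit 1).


Huffman tree construction:
Step 1: Merge A(5) + D(5) = 10
Step 2: Merge J(5) + G(9) = 14
Step 3: Merge (A+D)(10) + H(11) = 21
Step 4: Merge (J+G)(14) + ((A+D)+H)(21) = 35
Step 5: Merge E(28) + ((J+G)+((A+D)+H))(35) = 63
Read each symbol's code off the tree from the root (left child = 0, right child = 1).

Codes:
  A: 1100 (length 4)
  D: 1101 (length 4)
  J: 100 (length 3)
  G: 101 (length 3)
  E: 0 (length 1)
  H: 111 (length 3)
Average code length: 143/63 = 2.2698 bits/symbol


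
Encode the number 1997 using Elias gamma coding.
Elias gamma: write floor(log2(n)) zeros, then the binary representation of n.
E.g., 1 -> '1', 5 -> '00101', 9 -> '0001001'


num_bits = floor(log2(1997)) + 1 = 11
leading_zeros = num_bits - 1 = 10
binary(1997) = 11111001101

Elias gamma(1997) = '0000000000' + '11111001101' = 000000000011111001101 (21 bits)


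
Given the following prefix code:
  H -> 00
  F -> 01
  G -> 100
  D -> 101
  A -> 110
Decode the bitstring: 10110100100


Decoding step by step:
Bits 101 -> D
Bits 101 -> D
Bits 00 -> H
Bits 100 -> G


Decoded message: DDHG


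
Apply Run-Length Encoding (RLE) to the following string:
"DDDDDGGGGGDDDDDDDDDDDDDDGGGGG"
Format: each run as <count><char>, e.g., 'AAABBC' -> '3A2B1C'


Scanning runs left to right:
  i=0: run of 'D' x 5 -> '5D'
  i=5: run of 'G' x 5 -> '5G'
  i=10: run of 'D' x 14 -> '14D'
  i=24: run of 'G' x 5 -> '5G'

RLE = 5D5G14D5G


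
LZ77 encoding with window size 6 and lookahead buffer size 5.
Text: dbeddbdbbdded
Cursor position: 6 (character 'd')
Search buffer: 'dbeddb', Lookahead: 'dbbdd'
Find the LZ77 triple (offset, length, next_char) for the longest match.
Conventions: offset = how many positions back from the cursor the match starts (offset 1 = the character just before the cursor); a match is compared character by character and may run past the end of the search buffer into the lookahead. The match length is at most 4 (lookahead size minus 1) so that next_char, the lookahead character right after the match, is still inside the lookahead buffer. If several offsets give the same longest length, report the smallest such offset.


Try each offset into the search buffer:
  offset=1 (pos 5, char 'b'): match length 0
  offset=2 (pos 4, char 'd'): match length 2
  offset=3 (pos 3, char 'd'): match length 1
  offset=4 (pos 2, char 'e'): match length 0
  offset=5 (pos 1, char 'b'): match length 0
  offset=6 (pos 0, char 'd'): match length 2
Longest match has length 2, found at offsets 2, 6; take the smallest, offset 2.
next_char = character at position 6 + 2 = 8 -> 'b'

Best match: offset=2, length=2 (matching 'db' starting at position 4)
LZ77 triple: (2, 2, 'b')


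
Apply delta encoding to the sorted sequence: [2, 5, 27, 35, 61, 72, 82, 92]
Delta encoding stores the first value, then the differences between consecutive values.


First value: 2
Deltas:
  5 - 2 = 3
  27 - 5 = 22
  35 - 27 = 8
  61 - 35 = 26
  72 - 61 = 11
  82 - 72 = 10
  92 - 82 = 10


Delta encoded: [2, 3, 22, 8, 26, 11, 10, 10]


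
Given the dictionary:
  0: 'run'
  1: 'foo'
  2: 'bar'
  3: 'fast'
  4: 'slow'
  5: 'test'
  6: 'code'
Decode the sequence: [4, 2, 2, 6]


Look up each index in the dictionary:
  4 -> 'slow'
  2 -> 'bar'
  2 -> 'bar'
  6 -> 'code'

Decoded: "slow bar bar code"


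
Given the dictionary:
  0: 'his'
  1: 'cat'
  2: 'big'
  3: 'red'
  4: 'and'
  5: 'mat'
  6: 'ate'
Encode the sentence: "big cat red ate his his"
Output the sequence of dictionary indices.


Look up each word in the dictionary:
  'big' -> 2
  'cat' -> 1
  'red' -> 3
  'ate' -> 6
  'his' -> 0
  'his' -> 0

Encoded: [2, 1, 3, 6, 0, 0]


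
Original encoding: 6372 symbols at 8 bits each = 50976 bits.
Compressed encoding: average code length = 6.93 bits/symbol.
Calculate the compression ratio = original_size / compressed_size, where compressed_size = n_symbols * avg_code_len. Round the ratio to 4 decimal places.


original_size = n_symbols * orig_bits = 6372 * 8 = 50976 bits
compressed_size = n_symbols * avg_code_len = 6372 * 6.93 = 44157.96 bits
ratio = original_size / compressed_size = 50976 / 44157.96 = 1.1544

Compression ratio = 1.1544


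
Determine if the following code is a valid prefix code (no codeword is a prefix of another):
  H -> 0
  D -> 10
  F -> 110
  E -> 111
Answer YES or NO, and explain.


Checking each pair (does one codeword prefix another?):
  H='0' vs D='10': no prefix
  H='0' vs F='110': no prefix
  H='0' vs E='111': no prefix
  D='10' vs H='0': no prefix
  D='10' vs F='110': no prefix
  D='10' vs E='111': no prefix
  F='110' vs H='0': no prefix
  F='110' vs D='10': no prefix
  F='110' vs E='111': no prefix
  E='111' vs H='0': no prefix
  E='111' vs D='10': no prefix
  E='111' vs F='110': no prefix
No violation found over all pairs.

YES -- this is a valid prefix code. No codeword is a prefix of any other codeword.


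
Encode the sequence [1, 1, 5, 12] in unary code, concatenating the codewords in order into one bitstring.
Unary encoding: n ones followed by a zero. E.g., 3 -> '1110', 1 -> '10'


Encode each number as n ones followed by a terminating 0:
  1 -> 10 (2 bits)
  1 -> 10 (2 bits)
  5 -> 111110 (6 bits)
  12 -> 1111111111110 (13 bits)
Total length = 2 + 2 + 6 + 13 = 23 bits.

Unary([1, 1, 5, 12]) = 10101111101111111111110 (23 bits)


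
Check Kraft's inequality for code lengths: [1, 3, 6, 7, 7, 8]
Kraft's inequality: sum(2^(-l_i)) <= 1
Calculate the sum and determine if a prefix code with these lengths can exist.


Sum = 2^(-1) + 2^(-3) + 2^(-6) + 2^(-7) + 2^(-7) + 2^(-8)
    = 0.5 + 0.125 + 0.015625 + 0.0078125 + 0.0078125 + 0.00390625
    = 169/256 = 0.66015625
Since 0.66015625 <= 1, Kraft's inequality IS satisfied.
A prefix code with these lengths CAN exist.

Kraft sum = 0.66015625. Satisfied.


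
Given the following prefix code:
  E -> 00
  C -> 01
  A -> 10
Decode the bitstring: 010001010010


Decoding step by step:
Bits 01 -> C
Bits 00 -> E
Bits 01 -> C
Bits 01 -> C
Bits 00 -> E
Bits 10 -> A


Decoded message: CECCEA


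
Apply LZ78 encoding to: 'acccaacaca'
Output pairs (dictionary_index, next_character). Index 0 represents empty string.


LZ78 encoding steps:
Dictionary: {0: ''}
Step 1: w='' (idx 0), next='a' -> output (0, 'a'), add 'a' as idx 1
Step 2: w='' (idx 0), next='c' -> output (0, 'c'), add 'c' as idx 2
Step 3: w='c' (idx 2), next='c' -> output (2, 'c'), add 'cc' as idx 3
Step 4: w='a' (idx 1), next='a' -> output (1, 'a'), add 'aa' as idx 4
Step 5: w='c' (idx 2), next='a' -> output (2, 'a'), add 'ca' as idx 5
Step 6: w='ca' (idx 5), end of input -> output (5, '')


Encoded: [(0, 'a'), (0, 'c'), (2, 'c'), (1, 'a'), (2, 'a'), (5, '')]


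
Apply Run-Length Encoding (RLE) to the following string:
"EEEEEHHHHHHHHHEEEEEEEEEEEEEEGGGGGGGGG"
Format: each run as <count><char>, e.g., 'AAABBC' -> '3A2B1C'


Scanning runs left to right:
  i=0: run of 'E' x 5 -> '5E'
  i=5: run of 'H' x 9 -> '9H'
  i=14: run of 'E' x 14 -> '14E'
  i=28: run of 'G' x 9 -> '9G'

RLE = 5E9H14E9G


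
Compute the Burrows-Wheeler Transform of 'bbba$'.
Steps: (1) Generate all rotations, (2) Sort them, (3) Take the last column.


Rotations (sorted):
  0: $bbba -> last char: a
  1: a$bbb -> last char: b
  2: ba$bb -> last char: b
  3: bba$b -> last char: b
  4: bbba$ -> last char: $


BWT = abbb$


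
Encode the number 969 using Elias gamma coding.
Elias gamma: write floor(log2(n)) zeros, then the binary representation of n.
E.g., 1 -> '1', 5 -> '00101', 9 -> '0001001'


num_bits = floor(log2(969)) + 1 = 10
leading_zeros = num_bits - 1 = 9
binary(969) = 1111001001

Elias gamma(969) = '000000000' + '1111001001' = 0000000001111001001 (19 bits)


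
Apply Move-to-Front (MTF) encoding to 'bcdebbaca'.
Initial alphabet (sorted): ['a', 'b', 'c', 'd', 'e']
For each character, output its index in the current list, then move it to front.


MTF encoding:
'b': index 1 in ['a', 'b', 'c', 'd', 'e'] -> ['b', 'a', 'c', 'd', 'e']
'c': index 2 in ['b', 'a', 'c', 'd', 'e'] -> ['c', 'b', 'a', 'd', 'e']
'd': index 3 in ['c', 'b', 'a', 'd', 'e'] -> ['d', 'c', 'b', 'a', 'e']
'e': index 4 in ['d', 'c', 'b', 'a', 'e'] -> ['e', 'd', 'c', 'b', 'a']
'b': index 3 in ['e', 'd', 'c', 'b', 'a'] -> ['b', 'e', 'd', 'c', 'a']
'b': index 0 in ['b', 'e', 'd', 'c', 'a'] -> ['b', 'e', 'd', 'c', 'a']
'a': index 4 in ['b', 'e', 'd', 'c', 'a'] -> ['a', 'b', 'e', 'd', 'c']
'c': index 4 in ['a', 'b', 'e', 'd', 'c'] -> ['c', 'a', 'b', 'e', 'd']
'a': index 1 in ['c', 'a', 'b', 'e', 'd'] -> ['a', 'c', 'b', 'e', 'd']


Output: [1, 2, 3, 4, 3, 0, 4, 4, 1]


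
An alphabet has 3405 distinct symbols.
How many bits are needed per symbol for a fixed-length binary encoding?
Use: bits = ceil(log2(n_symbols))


log2(3405) = 11.7334
Bracket: 2^11 = 2048 < 3405 <= 2^12 = 4096
So ceil(log2(3405)) = 12

bits = ceil(log2(3405)) = ceil(11.7334) = 12 bits


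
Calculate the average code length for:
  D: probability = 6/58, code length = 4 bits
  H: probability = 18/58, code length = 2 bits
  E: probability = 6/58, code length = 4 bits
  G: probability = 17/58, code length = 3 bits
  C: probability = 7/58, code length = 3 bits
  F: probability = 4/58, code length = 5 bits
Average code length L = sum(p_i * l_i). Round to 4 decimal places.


Weighted contributions p_i * l_i:
  D: (6/58) * 4 = 24/58
  H: (18/58) * 2 = 36/58
  E: (6/58) * 4 = 24/58
  G: (17/58) * 3 = 51/58
  C: (7/58) * 3 = 21/58
  F: (4/58) * 5 = 20/58
Sum = (24 + 36 + 24 + 51 + 21 + 20)/58 = 176/58

L = 176/58 = 3.0345 bits/symbol


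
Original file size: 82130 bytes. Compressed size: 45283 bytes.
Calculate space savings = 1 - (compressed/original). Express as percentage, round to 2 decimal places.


ratio = compressed/original = 45283/82130 = 0.551358
savings = 1 - ratio = 1 - 0.551358 = 0.448642
as a percentage: 0.448642 * 100 = 44.86%

Space savings = 1 - 45283/82130 = 44.86%


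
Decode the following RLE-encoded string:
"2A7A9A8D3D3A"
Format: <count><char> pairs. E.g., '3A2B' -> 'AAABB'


Expanding each <count><char> pair:
  2A -> 'AA'
  7A -> 'AAAAAAA'
  9A -> 'AAAAAAAAA'
  8D -> 'DDDDDDDD'
  3D -> 'DDD'
  3A -> 'AAA'

Decoded = AAAAAAAAAAAAAAAAAADDDDDDDDDDDAAA


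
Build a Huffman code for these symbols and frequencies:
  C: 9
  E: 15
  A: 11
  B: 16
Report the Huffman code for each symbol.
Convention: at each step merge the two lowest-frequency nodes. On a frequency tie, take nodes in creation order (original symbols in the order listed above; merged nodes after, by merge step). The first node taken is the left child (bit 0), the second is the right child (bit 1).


Huffman tree construction:
Step 1: Merge C(9) + A(11) = 20
Step 2: Merge E(15) + B(16) = 31
Step 3: Merge (C+A)(20) + (E+B)(31) = 51
Read each symbol's code off the tree from the root (left child = 0, right child = 1).

Codes:
  C: 00 (length 2)
  E: 10 (length 2)
  A: 01 (length 2)
  B: 11 (length 2)
Average code length: 102/51 = 2.0000 bits/symbol


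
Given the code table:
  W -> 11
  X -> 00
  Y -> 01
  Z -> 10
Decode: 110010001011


Decoding:
11 -> W
00 -> X
10 -> Z
00 -> X
10 -> Z
11 -> W


Result: WXZXZW


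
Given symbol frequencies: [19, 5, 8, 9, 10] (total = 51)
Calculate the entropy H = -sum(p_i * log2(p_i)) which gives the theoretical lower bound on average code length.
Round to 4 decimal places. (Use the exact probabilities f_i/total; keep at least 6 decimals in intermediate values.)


Per-symbol terms -p_i * log2(p_i) with p_i = f_i/51:
  p = 19/51 = 0.372549: log2(p) = -1.424498, -p*log2(p) = 0.530695
  p = 5/51 = 0.098039: log2(p) = -3.350497, -p*log2(p) = 0.328480
  p = 8/51 = 0.156863: log2(p) = -2.672425, -p*log2(p) = 0.419204
  p = 9/51 = 0.176471: log2(p) = -2.502500, -p*log2(p) = 0.441618
  p = 10/51 = 0.196078: log2(p) = -2.350497, -p*log2(p) = 0.460882
H = 0.530695 + 0.328480 + 0.419204 + 0.441618 + 0.460882 = 2.180879

H = 2.1809 bits/symbol


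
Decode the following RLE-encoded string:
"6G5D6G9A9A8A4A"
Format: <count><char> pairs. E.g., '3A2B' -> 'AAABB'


Expanding each <count><char> pair:
  6G -> 'GGGGGG'
  5D -> 'DDDDD'
  6G -> 'GGGGGG'
  9A -> 'AAAAAAAAA'
  9A -> 'AAAAAAAAA'
  8A -> 'AAAAAAAA'
  4A -> 'AAAA'

Decoded = GGGGGGDDDDDGGGGGGAAAAAAAAAAAAAAAAAAAAAAAAAAAAAA
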